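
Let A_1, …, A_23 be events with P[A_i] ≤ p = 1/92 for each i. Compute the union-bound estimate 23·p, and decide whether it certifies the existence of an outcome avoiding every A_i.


Union bound: P[∪_{i=1}^{23} A_i] ≤ Σ_i P[A_i] ≤ 23·p = 23·(1/92) = 1/4.
Numerically: 1/4 ≈ 0.25000.
Is 1/4 < 1? YES.
Since P[∪ A_i] ≤ 1/4 < 1, the complement has P[∩ A_i^c] ≥ 1 − 1/4 = 3/4 > 0, so some outcome avoids every A_i.

23·p = 1/4 ≈ 0.25000; existence CERTIFIED by the union bound.


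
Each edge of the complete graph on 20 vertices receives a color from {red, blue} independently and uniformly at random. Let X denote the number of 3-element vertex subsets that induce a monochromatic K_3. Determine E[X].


Let X = Σ_S X_S over the C(20, 3) = 1140 subsets S of size 3, where X_S = 1 if the K_3 on S is monochromatic.
For a fixed S, the K_3 on S has C(3, 2) = 3 edges. P[all 3 edges red] = (1/2)^3, and likewise for blue, so P[monochromatic] = 2·(1/2)^3 = 2^{1 − 3} = 1/4.
By linearity of expectation: E[X] = C(20, 3) · 2^{1 − 3} = 1140 · 1/4 = 285.
Numerically: E[X] ≈ 285.000.

E[X] = C(20,3)·2^(1−C(3,2)) = 285 ≈ 285.000.


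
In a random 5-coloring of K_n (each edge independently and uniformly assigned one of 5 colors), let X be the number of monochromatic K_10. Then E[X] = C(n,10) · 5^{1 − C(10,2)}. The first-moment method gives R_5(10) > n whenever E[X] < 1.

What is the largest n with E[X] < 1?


We need C(n, 10) · 5^{1 − 45} < 1, i.e. C(n, 10) < 5^{45 − 1} = 5684341886080801486968994140625.
Check values of n near the boundary:
  n = 5386: C(5386, 10) = 5613966214234562222231428510561; 5613966214234562222231428510561 < 5684341886080801486968994140625? YES
  n = 5387: C(5387, 10) = 5624406917627224603154306376491; 5624406917627224603154306376491 < 5684341886080801486968994140625? YES
  n = 5388: C(5388, 10) = 5634865093375880654852250419586; 5634865093375880654852250419586 < 5684341886080801486968994140625? YES
  n = 5389: C(5389, 10) = 5645340767466558997768874792926; 5645340767466558997768874792926 < 5684341886080801486968994140625? YES
  n = 5390: C(5390, 10) = 5655833965919099070255434039753; 5655833965919099070255434039753 < 5684341886080801486968994140625? YES
  n = 5391: C(5391, 10) = 5666344714787188828795213697883; 5666344714787188828795213697883 < 5684341886080801486968994140625? YES
  n = 5392: C(5392, 10) = 5676873040158402483252283957448; 5676873040158402483252283957448 < 5684341886080801486968994140625? YES
  n = 5393: C(5393, 10) = 5687418968154238267170642278008; 5687418968154238267170642278008 < 5684341886080801486968994140625? NO
The largest n with C(n, 10) < 5684341886080801486968994140625 is n = 5392 (where E[X] = 5676873040158402483252283957448/5684341886080801486968994140625 ≈ 0.998686). Hence R_5(10) > 5392, i.e. R_5(10) ≥ 5393.

Largest n = 5392; hence R_5(10) > 5392.


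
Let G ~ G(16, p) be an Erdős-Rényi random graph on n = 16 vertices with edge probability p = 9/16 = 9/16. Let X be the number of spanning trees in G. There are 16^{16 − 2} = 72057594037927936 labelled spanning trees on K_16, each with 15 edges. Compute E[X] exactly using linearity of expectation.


K_16 has 16^{16 − 2} = 72057594037927936 labelled spanning trees.
For each such spanning tree H, let X_H = 1 if all 15 edges of H are present in G. Then P[X_H = 1] = p^{15} = (9/16)^{15} = 205891132094649/1152921504606846976.
By linearity of expectation: E[X] = Σ_H E[X_H] = 72057594037927936 · p^{15} = 72057594037927936 · 205891132094649/1152921504606846976 = 205891132094649/16.
Numerically: E[X] ≈ 1.287e+13.

E[X] = 72057594037927936 · (9/16)^{15} = 205891132094649/16 ≈ 1.287e+13.


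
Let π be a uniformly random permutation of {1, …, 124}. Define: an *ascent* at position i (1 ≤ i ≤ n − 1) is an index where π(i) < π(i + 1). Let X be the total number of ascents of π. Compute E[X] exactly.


Write X = Σ X_I over i = 1, …, 123, with X_I the indicator of one ascent.
There are 123 indicators.
For each fixed i, the pair (π(i), π(i+1)) is a uniformly random ordered pair of distinct values from {1, …, 124}; by symmetry P[π(i) < π(i+1)] = 1/2.
By linearity: E[X] = 123 · (1/2) = (124 − 1) · (1/2) = 123/2 ≈ 61.500.

E[X] = 123/2 = 61.500.


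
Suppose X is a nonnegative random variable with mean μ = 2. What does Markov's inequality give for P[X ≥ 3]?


μ = E[X] = 2, a = 3.
Markov: P[X ≥ 3] ≤ μ/a = (2)/3 = 2/3.
Numerically: ≈ 0.667.
(Since a = 3 > μ = 2.000, the bound 2/3 is < 1 and informative.)

P[X ≥ 3] ≤ 2/3 ≈ 0.667.


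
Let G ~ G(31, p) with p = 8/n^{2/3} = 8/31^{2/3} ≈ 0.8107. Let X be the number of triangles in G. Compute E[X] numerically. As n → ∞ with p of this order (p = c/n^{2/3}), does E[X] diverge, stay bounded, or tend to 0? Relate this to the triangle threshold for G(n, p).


Number of potential triangles: C(31, 3) = 4495.
Each occurs with probability p³ ≈ (0.8107)³ ≈ 5.327784e-01.
By linearity: E[X] = C(31, 3)·p³ ≈ 4495 · 5.327784e-01 ≈ 2394.8387.
Since α = 2/3 < 1, p = c/n^{2/3} ≫ 1/n is above the triangle threshold p ~ 1/n. Asymptotically E[X] ~ (c³/6)·n^{3(1−α)} = (8³/6)·n^{1} → ∞; triangles are abundant w.h.p.

E[X] ≈ 2394.8387; in regime p = Θ(1/n^{2/3}) E[X] diverges (above the triangle threshold p ~ 1/n).


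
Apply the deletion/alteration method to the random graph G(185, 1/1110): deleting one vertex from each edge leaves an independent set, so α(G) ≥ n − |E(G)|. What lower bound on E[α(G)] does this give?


E[|E(G)|] = C(185, 2)·p = 17020 · (1/1110) = 46/3.
E[α(G)] ≥ n − E[|E(G)|] = 185 − 46/3 = 509/3.
Numerically: ≈ 169.667.
(This is only a lower bound; the true E[α(G)] may be larger.)

E[α(G)] ≥ 509/3 ≈ 169.667.


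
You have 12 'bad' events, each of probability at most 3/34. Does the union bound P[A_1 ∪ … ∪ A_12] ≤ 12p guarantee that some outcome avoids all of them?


Union bound: P[∪_{i=1}^{12} A_i] ≤ Σ_i P[A_i] ≤ 12·p = 12·(3/34) = 18/17.
Numerically: 18/17 ≈ 1.058824.
Is 18/17 < 1? NO.
Since the bound 18/17 is ≥ 1, the union bound is uninformative here; it does NOT by itself certify existence.

12·p = 18/17 ≈ 1.058824; existence NOT certified by the union bound.


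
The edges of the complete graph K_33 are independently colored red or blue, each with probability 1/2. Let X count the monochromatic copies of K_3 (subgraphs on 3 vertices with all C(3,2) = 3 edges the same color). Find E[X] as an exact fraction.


Let X = Σ_S X_S over the C(33, 3) = 5456 subsets S of size 3, where X_S = 1 if the K_3 on S is monochromatic.
For a fixed S, the K_3 on S has C(3, 2) = 3 edges. P[all 3 edges red] = (1/2)^3, and likewise for blue, so P[monochromatic] = 2·(1/2)^3 = 2^{1 − 3} = 1/4.
By linearity of expectation: E[X] = C(33, 3) · 2^{1 − 3} = 5456 · 1/4 = 1364.
Numerically: E[X] ≈ 1364.0000.

E[X] = C(33,3)·2^(1−C(3,2)) = 1364 ≈ 1364.0000.


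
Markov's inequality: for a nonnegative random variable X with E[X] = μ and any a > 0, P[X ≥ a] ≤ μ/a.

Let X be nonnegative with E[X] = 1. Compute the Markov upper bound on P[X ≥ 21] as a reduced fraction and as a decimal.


μ = E[X] = 1, a = 21.
Markov: P[X ≥ 21] ≤ μ/a = (1)/21 = 1/21.
Numerically: ≈ 0.04762.
(Since a = 21 > μ = 1.00000, the bound 1/21 is < 1 and informative.)

P[X ≥ 21] ≤ 1/21 ≈ 0.04762.


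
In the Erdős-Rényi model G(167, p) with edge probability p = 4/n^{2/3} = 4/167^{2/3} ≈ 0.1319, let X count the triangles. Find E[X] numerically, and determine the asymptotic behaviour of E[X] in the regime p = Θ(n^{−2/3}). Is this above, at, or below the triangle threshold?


Number of potential triangles: C(167, 3) = 762355.
Each occurs with probability p³ ≈ (0.1319)³ ≈ 2.2948116e-03.
By linearity: E[X] = C(167, 3)·p³ ≈ 762355 · 2.2948116e-03 ≈ 1749.46108.
Since α = 2/3 < 1, p = c/n^{2/3} ≫ 1/n is above the triangle threshold p ~ 1/n. Asymptotically E[X] ~ (c³/6)·n^{3(1−α)} = (4³/6)·n^{1} → ∞; triangles are abundant w.h.p.

E[X] ≈ 1749.46108; in regime p = Θ(1/n^{2/3}) E[X] diverges (above the triangle threshold p ~ 1/n).


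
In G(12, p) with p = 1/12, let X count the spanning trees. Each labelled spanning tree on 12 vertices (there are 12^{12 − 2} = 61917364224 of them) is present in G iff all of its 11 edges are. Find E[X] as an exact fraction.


K_12 has 12^{12 − 2} = 61917364224 labelled spanning trees.
For each such spanning tree H, let X_H = 1 if all 11 edges of H are present in G. Then P[X_H = 1] = p^{11} = (1/12)^{11} = 1/743008370688.
By linearity: E[X] = Σ_H E[X_H] = 61917364224 · p^{11} = 61917364224 · 1/743008370688 = 1/12.
Numerically: E[X] ≈ 0.08333.

E[X] = 61917364224 · (1/12)^{11} = 1/12 ≈ 0.08333.


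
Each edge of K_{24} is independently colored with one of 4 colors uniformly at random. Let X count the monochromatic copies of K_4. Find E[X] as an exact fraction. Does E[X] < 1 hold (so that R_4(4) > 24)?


E[X] = C(24, 4) · 4^{1 − 6} = 10626 · 4^{−5} = 10626/1024.
As a reduced fraction: E[X] = 5313/512 ≈ 10.3770.
Is E[X] < 1? NO.
Since E[X] ≥ 1, the first-moment bound is inconclusive at n = 24; it does NOT by itself certify R_4(4) > 24.

E[X] = 5313/512 ≈ 10.3770; E[X] ≥ 1; first-moment method inconclusive here.


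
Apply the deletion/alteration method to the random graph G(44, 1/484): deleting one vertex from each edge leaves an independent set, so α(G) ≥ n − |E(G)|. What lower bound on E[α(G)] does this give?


E[|E(G)|] = C(44, 2)·p = 946 · (1/484) = 43/22.
E[α(G)] ≥ n − E[|E(G)|] = 44 − 43/22 = 925/22.
Numerically: ≈ 42.0455.
(This is only a lower bound; the true E[α(G)] may be larger.)

E[α(G)] ≥ 925/22 ≈ 42.0455.


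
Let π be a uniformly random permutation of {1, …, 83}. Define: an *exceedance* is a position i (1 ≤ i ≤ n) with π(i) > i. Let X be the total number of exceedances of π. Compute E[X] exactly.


Write X = Σ_{i=1}^{83} X_i, where X_i = 1_{π(i) > i}.
For each fixed i, π(i) is uniform over {1, …, 83} (marginal of a uniform permutation), so P[π(i) > i] = (n − i)/n. Summing: Σ_{i=1}^{83} (n − i)/n = (0 + 1 + … + 82)/83 = 83(83 − 1)/(2·83) = (83 − 1)/2.
Hence E[X] = Σ_{i=1}^{83} (83 − i)/83 = 41 ≈ 41.000.

E[X] = 41 = 41.000.


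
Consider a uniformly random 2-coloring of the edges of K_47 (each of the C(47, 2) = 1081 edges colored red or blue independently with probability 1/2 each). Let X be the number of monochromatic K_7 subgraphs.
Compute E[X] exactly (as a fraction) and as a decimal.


Let X = Σ_S X_S over the C(47, 7) = 62891499 subsets S of size 7, where X_S = 1 if the K_7 on S is monochromatic.
For a fixed S, the K_7 on S has C(7, 2) = 21 edges. P[all 21 edges red] = (1/2)^21, and likewise for blue, so P[monochromatic] = 2·(1/2)^21 = 2^{1 − 21} = 1/1048576.
By linearity of expectation: E[X] = C(47, 7) · 2^{1 − 21} = 62891499 · 1/1048576 = 62891499/1048576.
Numerically: E[X] ≈ 59.978.

E[X] = C(47,7)·2^(1−C(7,2)) = 62891499/1048576 ≈ 59.978.


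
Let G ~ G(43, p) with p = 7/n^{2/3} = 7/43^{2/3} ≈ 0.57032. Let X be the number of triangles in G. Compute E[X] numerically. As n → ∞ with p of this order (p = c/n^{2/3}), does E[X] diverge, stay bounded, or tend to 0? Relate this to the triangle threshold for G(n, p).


Number of potential triangles: C(43, 3) = 12341.
Each occurs with probability p³ ≈ (0.57032)³ ≈ 1.8550568e-01.
By linearity: E[X] = C(43, 3)·p³ ≈ 12341 · 1.8550568e-01 ≈ 2289.32558.
Since α = 2/3 < 1, p = c/n^{2/3} ≫ 1/n is above the triangle threshold p ~ 1/n. Asymptotically E[X] ~ (c³/6)·n^{3(1−α)} = (7³/6)·n^{1} → ∞; triangles are abundant w.h.p.

E[X] ≈ 2289.32558; in regime p = Θ(1/n^{2/3}) E[X] diverges (above the triangle threshold p ~ 1/n).


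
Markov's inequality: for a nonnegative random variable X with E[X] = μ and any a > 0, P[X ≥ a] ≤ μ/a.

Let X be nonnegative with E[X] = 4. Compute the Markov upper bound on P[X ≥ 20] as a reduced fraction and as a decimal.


μ = E[X] = 4, a = 20.
Markov: P[X ≥ 20] ≤ μ/a = (4)/20 = 1/5.
Numerically: ≈ 0.20000.
(Since a = 20 > μ = 4.00000, the bound 1/5 is < 1 and informative.)

P[X ≥ 20] ≤ 1/5 ≈ 0.20000.


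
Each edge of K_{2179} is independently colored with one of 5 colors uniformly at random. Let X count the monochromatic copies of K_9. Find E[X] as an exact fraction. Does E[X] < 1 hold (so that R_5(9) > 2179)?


E[X] = C(2179, 9) · 5^{1 − 36} = 3001701930880099538508560 · 5^{−35} = 3001701930880099538508560/2910383045673370361328125.
As a reduced fraction: E[X] = 600340386176019907701712/582076609134674072265625 ≈ 1.0313769.
Is E[X] < 1? NO.
Since E[X] ≥ 1, the first-moment bound is inconclusive at n = 2179; it does NOT by itself certify R_5(9) > 2179.

E[X] = 600340386176019907701712/582076609134674072265625 ≈ 1.0313769; E[X] ≥ 1; first-moment method inconclusive here.


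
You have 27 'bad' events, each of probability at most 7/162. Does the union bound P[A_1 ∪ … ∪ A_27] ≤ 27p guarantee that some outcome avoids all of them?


Union bound: P[∪_{i=1}^{27} A_i] ≤ Σ_i P[A_i] ≤ 27·p = 27·(7/162) = 7/6.
Numerically: 7/6 ≈ 1.16667.
Is 7/6 < 1? NO.
Since the bound 7/6 is ≥ 1, the union bound is uninformative here; it does NOT by itself certify existence.

27·p = 7/6 ≈ 1.16667; existence NOT certified by the union bound.


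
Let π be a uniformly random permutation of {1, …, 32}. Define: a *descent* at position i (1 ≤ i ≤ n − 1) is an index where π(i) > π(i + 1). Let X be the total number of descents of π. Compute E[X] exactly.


Write X = Σ X_I over i = 1, …, 31, with X_I the indicator of one descent.
There are 31 indicators.
For each fixed i, the pair (π(i), π(i+1)) is a uniformly random ordered pair of distinct values from {1, …, 32}; by symmetry P[π(i) > π(i+1)] = 1/2.
By linearity: E[X] = 31 · (1/2) = (32 − 1) · (1/2) = 31/2 ≈ 15.500.

E[X] = 31/2 = 15.500.


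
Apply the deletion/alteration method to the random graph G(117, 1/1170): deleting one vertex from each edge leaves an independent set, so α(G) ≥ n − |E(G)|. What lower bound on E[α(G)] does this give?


E[|E(G)|] = C(117, 2)·p = 6786 · (1/1170) = 29/5.
E[α(G)] ≥ n − E[|E(G)|] = 117 − 29/5 = 556/5.
Numerically: ≈ 111.2000.
(This is only a lower bound; the true E[α(G)] may be larger.)

E[α(G)] ≥ 556/5 ≈ 111.2000.


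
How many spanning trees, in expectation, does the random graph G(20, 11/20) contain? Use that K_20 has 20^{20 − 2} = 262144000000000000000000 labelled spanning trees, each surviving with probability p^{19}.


K_20 has 20^{20 − 2} = 262144000000000000000000 labelled spanning trees.
For each such spanning tree H, let X_H = 1 if all 19 edges of H are present in G. Then P[X_H = 1] = p^{19} = (11/20)^{19} = 61159090448414546291/5242880000000000000000000.
By linearity: E[X] = Σ_H E[X_H] = 262144000000000000000000 · p^{19} = 262144000000000000000000 · 61159090448414546291/5242880000000000000000000 = 61159090448414546291/20.
Numerically: E[X] ≈ 3.058e+18.

E[X] = 262144000000000000000000 · (11/20)^{19} = 61159090448414546291/20 ≈ 3.058e+18.


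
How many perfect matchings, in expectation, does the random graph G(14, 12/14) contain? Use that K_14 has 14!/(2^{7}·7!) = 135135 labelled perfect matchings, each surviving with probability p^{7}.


K_14 has 14!/(2^{7}·7!) = 135135 labelled perfect matchings.
For each such perfect matching H, let X_H = 1 if all 7 edges of H are present in G. Then P[X_H = 1] = p^{7} = (6/7)^{7} = 279936/823543.
By linearity: E[X] = Σ_H E[X_H] = 135135 · p^{7} = 135135 · 279936/823543 = 5404164480/117649.
Numerically: E[X] ≈ 4.593e+04.

E[X] = 135135 · (6/7)^{7} = 5404164480/117649 ≈ 4.593e+04.


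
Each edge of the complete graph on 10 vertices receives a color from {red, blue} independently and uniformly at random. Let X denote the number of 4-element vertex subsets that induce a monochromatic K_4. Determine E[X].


Let X = Σ_S X_S over the C(10, 4) = 210 subsets S of size 4, where X_S = 1 if the K_4 on S is monochromatic.
For a fixed S, the K_4 on S has C(4, 2) = 6 edges. P[all 6 edges red] = (1/2)^6, and likewise for blue, so P[monochromatic] = 2·(1/2)^6 = 2^{1 − 6} = 1/32.
By linearity: E[X] = C(10, 4) · 2^{1 − 6} = 210 · 1/32 = 105/16.
Numerically: E[X] ≈ 6.56250.

E[X] = C(10,4)·2^(1−C(4,2)) = 105/16 ≈ 6.56250.


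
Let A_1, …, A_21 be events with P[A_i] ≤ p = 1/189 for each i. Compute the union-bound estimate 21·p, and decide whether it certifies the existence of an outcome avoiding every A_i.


Union bound: P[∪_{i=1}^{21} A_i] ≤ Σ_i P[A_i] ≤ 21·p = 21·(1/189) = 1/9.
Numerically: 1/9 ≈ 0.111.
Is 1/9 < 1? YES.
Since P[∪ A_i] ≤ 1/9 < 1, the complement has P[∩ A_i^c] ≥ 1 − 1/9 = 8/9 > 0, so some outcome avoids every A_i.

21·p = 1/9 ≈ 0.111; existence CERTIFIED by the union bound.


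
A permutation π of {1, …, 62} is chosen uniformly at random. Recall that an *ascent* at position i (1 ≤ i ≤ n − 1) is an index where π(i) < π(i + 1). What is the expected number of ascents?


Write X = Σ X_I over i = 1, …, 61, with X_I the indicator of one ascent.
There are 61 indicators.
For each fixed i, the pair (π(i), π(i+1)) is a uniformly random ordered pair of distinct values from {1, …, 62}; by symmetry P[π(i) < π(i+1)] = 1/2.
By linearity: E[X] = 61 · (1/2) = (62 − 1) · (1/2) = 61/2 ≈ 30.5000.

E[X] = 61/2 = 30.5000.


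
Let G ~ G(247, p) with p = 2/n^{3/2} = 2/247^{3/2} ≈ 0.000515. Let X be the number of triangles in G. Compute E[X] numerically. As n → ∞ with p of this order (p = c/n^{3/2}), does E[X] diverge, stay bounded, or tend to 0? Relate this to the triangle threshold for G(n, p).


Number of potential triangles: C(247, 3) = 2481115.
Each occurs with probability p³ ≈ (0.000515)³ ≈ 1.36758e-10.
By linearity: E[X] = C(247, 3)·p³ ≈ 2481115 · 1.36758e-10 ≈ 0.000.
Since α = 3/2 > 1, p = c/n^{3/2} = o(1/n) is below the triangle threshold p ~ 1/n. Asymptotically E[X] ~ (c³/6)·n^{3(1−α)} = (2³/6)·n^{-1.5} → 0, so by Markov's inequality G has no triangles w.h.p.

E[X] ≈ 0.000; in regime p = Θ(1/n^{3/2}) E[X] tends to 0 (below the triangle threshold p ~ 1/n).


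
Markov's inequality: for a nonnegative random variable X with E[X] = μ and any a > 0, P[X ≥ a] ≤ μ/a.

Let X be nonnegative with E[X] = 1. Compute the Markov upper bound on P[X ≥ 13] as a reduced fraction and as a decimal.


μ = E[X] = 1, a = 13.
Markov: P[X ≥ 13] ≤ μ/a = (1)/13 = 1/13.
Numerically: ≈ 0.0769.
(Since a = 13 > μ = 1.0000, the bound 1/13 is < 1 and informative.)

P[X ≥ 13] ≤ 1/13 ≈ 0.0769.


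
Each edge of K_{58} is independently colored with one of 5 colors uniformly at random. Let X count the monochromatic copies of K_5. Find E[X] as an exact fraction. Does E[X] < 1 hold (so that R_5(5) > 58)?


E[X] = C(58, 5) · 5^{1 − 10} = 4582116 · 5^{−9} = 4582116/1953125.
As a reduced fraction: E[X] = 4582116/1953125 ≈ 2.346043.
Is E[X] < 1? NO.
Since E[X] ≥ 1, the first-moment bound is inconclusive at n = 58; it does NOT by itself certify R_5(5) > 58.

E[X] = 4582116/1953125 ≈ 2.346043; E[X] ≥ 1; first-moment method inconclusive here.


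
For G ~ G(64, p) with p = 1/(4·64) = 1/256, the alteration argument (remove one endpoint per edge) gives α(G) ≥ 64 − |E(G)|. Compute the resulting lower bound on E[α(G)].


E[|E(G)|] = C(64, 2)·p = 2016 · (1/256) = 63/8.
E[α(G)] ≥ n − E[|E(G)|] = 64 − 63/8 = 449/8.
Numerically: ≈ 56.125000.
(This is only a lower bound; the true E[α(G)] may be larger.)

E[α(G)] ≥ 449/8 ≈ 56.125000.


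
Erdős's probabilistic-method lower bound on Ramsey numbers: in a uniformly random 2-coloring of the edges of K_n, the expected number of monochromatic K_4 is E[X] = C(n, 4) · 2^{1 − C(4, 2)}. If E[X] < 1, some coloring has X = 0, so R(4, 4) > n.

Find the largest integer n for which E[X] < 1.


We need C(n, 4) · 2^{1 − 6} < 1, i.e. C(n, 4) < 2^{6 − 1} = 32.
Check values of n near the boundary:
  n = 4: C(4, 4) = 1; 1 < 32? YES
  n = 5: C(5, 4) = 5; 5 < 32? YES
  n = 6: C(6, 4) = 15; 15 < 32? YES
  n = 7: C(7, 4) = 35; 35 < 32? NO
  n = 8: C(8, 4) = 70; 70 < 32? NO
  n = 9: C(9, 4) = 126; 126 < 32? NO
The largest n with C(n, 4) < 32 is n = 6 (where E[X] = 15/32 ≈ 0.469). Hence R(4, 4) > 6, i.e. R(4, 4) ≥ 7.

Largest n = 6; hence R(4, 4) > 6.


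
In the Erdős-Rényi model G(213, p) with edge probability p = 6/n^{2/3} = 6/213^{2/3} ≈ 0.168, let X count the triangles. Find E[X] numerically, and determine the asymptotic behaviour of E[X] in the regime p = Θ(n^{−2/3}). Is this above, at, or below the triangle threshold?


Number of potential triangles: C(213, 3) = 1587986.
Each occurs with probability p³ ≈ (0.168)³ ≈ 4.76096e-03.
By linearity: E[X] = C(213, 3)·p³ ≈ 1587986 · 4.76096e-03 ≈ 7560.338.
Since α = 2/3 < 1, p = c/n^{2/3} ≫ 1/n is above the triangle threshold p ~ 1/n. Asymptotically E[X] ~ (c³/6)·n^{3(1−α)} = (6³/6)·n^{1} → ∞; triangles are abundant w.h.p.

E[X] ≈ 7560.338; in regime p = Θ(1/n^{2/3}) E[X] diverges (above the triangle threshold p ~ 1/n).


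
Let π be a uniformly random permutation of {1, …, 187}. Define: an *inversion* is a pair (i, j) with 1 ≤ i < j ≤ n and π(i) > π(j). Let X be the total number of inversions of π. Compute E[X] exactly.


Write X = Σ X_I over the C(187, 2) = 17391 pairs i < j, with X_I the indicator of one inversion.
There are 17391 indicators.
For each fixed pair i < j, the values π(i) and π(j) are two distinct elements of {1, …, 187} in uniformly random order; by symmetry P[π(i) > π(j)] = 1/2.
By linearity: E[X] = 17391 · (1/2) = C(187, 2) · (1/2) = 17391/2 = 17391/2 ≈ 8695.500.

E[X] = 17391/2 = 8695.500.


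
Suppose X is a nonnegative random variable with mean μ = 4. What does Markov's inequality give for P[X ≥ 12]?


μ = E[X] = 4, a = 12.
Markov: P[X ≥ 12] ≤ μ/a = (4)/12 = 1/3.
Numerically: ≈ 0.3333.
(Since a = 12 > μ = 4.0000, the bound 1/3 is < 1 and informative.)

P[X ≥ 12] ≤ 1/3 ≈ 0.3333.


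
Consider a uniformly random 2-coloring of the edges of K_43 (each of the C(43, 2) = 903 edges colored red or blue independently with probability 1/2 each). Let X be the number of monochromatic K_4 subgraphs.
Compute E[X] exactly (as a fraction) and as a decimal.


Let X = Σ_S X_S over the C(43, 4) = 123410 subsets S of size 4, where X_S = 1 if the K_4 on S is monochromatic.
For a fixed S, the K_4 on S has C(4, 2) = 6 edges. P[all 6 edges red] = (1/2)^6, and likewise for blue, so P[monochromatic] = 2·(1/2)^6 = 2^{1 − 6} = 1/32.
By linearity: E[X] = C(43, 4) · 2^{1 − 6} = 123410 · 1/32 = 61705/16.
Numerically: E[X] ≈ 3856.5625.

E[X] = C(43,4)·2^(1−C(4,2)) = 61705/16 ≈ 3856.5625.


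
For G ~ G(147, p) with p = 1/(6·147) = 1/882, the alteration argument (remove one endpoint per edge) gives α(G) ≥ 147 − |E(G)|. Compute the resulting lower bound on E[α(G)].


E[|E(G)|] = C(147, 2)·p = 10731 · (1/882) = 73/6.
E[α(G)] ≥ n − E[|E(G)|] = 147 − 73/6 = 809/6.
Numerically: ≈ 134.83333.
(This is only a lower bound; the true E[α(G)] may be larger.)

E[α(G)] ≥ 809/6 ≈ 134.83333.


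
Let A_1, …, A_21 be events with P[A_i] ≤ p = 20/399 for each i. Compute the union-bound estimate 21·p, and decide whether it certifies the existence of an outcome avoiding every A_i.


Union bound: P[∪_{i=1}^{21} A_i] ≤ Σ_i P[A_i] ≤ 21·p = 21·(20/399) = 20/19.
Numerically: 20/19 ≈ 1.0526316.
Is 20/19 < 1? NO.
Since the bound 20/19 is ≥ 1, the union bound is uninformative here; it does NOT by itself certify existence.

21·p = 20/19 ≈ 1.0526316; existence NOT certified by the union bound.


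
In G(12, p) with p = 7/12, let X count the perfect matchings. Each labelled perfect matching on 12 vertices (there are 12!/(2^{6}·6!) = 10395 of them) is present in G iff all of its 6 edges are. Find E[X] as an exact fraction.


K_12 has 12!/(2^{6}·6!) = 10395 labelled perfect matchings.
For each such perfect matching H, let X_H = 1 if all 6 edges of H are present in G. Then P[X_H = 1] = p^{6} = (7/12)^{6} = 117649/2985984.
Summing the indicators: E[X] = Σ_H E[X_H] = 10395 · p^{6} = 10395 · 117649/2985984 = 45294865/110592.
Numerically: E[X] ≈ 409.6.

E[X] = 10395 · (7/12)^{6} = 45294865/110592 ≈ 409.6.


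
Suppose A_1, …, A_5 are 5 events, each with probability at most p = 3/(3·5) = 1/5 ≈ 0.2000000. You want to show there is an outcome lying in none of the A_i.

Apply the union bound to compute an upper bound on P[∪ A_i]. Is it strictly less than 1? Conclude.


Union bound: P[∪_{i=1}^{5} A_i] ≤ Σ_i P[A_i] ≤ 5·p = 5·(1/5) = 1.
Numerically: 1 ≈ 1.0000000.
Is 1 < 1? NO.
Since the bound 1 is ≥ 1, the union bound is uninformative here; it does NOT by itself certify existence.

5·p = 1 ≈ 1.0000000; existence NOT certified by the union bound.


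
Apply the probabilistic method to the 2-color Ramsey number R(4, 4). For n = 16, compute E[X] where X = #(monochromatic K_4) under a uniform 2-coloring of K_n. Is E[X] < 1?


E[X] = C(16, 4) · 2^{1 − 6} = 1820 · 2^{−5} = 1820/32.
As a reduced fraction: E[X] = 455/8 ≈ 56.8750000.
Is E[X] < 1? NO.
Since E[X] ≥ 1, the first-moment bound is inconclusive at n = 16; it does NOT by itself certify R(4, 4) > 16.

E[X] = 455/8 ≈ 56.8750000; E[X] ≥ 1; first-moment method inconclusive here.


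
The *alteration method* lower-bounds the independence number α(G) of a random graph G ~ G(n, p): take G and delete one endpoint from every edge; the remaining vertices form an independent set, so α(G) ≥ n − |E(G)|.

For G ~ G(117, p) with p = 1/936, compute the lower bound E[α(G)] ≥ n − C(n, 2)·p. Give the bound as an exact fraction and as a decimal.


E[|E(G)|] = C(117, 2)·p = 6786 · (1/936) = 29/4.
E[α(G)] ≥ n − E[|E(G)|] = 117 − 29/4 = 439/4.
Numerically: ≈ 109.75000.
(This is only a lower bound; the true E[α(G)] may be larger.)

E[α(G)] ≥ 439/4 ≈ 109.75000.


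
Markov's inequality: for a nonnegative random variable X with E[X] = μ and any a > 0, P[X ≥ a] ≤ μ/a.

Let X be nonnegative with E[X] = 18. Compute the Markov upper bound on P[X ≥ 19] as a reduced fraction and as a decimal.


μ = E[X] = 18, a = 19.
Markov: P[X ≥ 19] ≤ μ/a = (18)/19 = 18/19.
Numerically: ≈ 0.9474.
(Since a = 19 > μ = 18.0000, the bound 18/19 is < 1 and informative.)

P[X ≥ 19] ≤ 18/19 ≈ 0.9474.


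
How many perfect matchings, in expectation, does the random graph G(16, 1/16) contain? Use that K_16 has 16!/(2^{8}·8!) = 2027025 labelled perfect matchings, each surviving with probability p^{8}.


K_16 has 16!/(2^{8}·8!) = 2027025 labelled perfect matchings.
For each such perfect matching H, let X_H = 1 if all 8 edges of H are present in G. Then P[X_H = 1] = p^{8} = (1/16)^{8} = 1/4294967296.
Summing the indicators: E[X] = Σ_H E[X_H] = 2027025 · p^{8} = 2027025 · 1/4294967296 = 2027025/4294967296.
Numerically: E[X] ≈ 0.000472.

E[X] = 2027025 · (1/16)^{8} = 2027025/4294967296 ≈ 0.000472.


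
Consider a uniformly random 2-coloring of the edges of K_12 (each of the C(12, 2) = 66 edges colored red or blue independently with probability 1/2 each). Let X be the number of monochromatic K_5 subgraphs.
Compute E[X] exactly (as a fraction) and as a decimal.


Let X = Σ_S X_S over the C(12, 5) = 792 subsets S of size 5, where X_S = 1 if the K_5 on S is monochromatic.
For a fixed S, the K_5 on S has C(5, 2) = 10 edges. P[all 10 edges red] = (1/2)^10, and likewise for blue, so P[monochromatic] = 2·(1/2)^10 = 2^{1 − 10} = 1/512.
By linearity of expectation: E[X] = C(12, 5) · 2^{1 − 10} = 792 · 1/512 = 99/64.
Numerically: E[X] ≈ 1.5469.

E[X] = C(12,5)·2^(1−C(5,2)) = 99/64 ≈ 1.5469.


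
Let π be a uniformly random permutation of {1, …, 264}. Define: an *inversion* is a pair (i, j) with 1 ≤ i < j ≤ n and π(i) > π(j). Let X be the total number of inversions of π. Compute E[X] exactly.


Write X = Σ X_I over the C(264, 2) = 34716 pairs i < j, with X_I the indicator of one inversion.
There are 34716 indicators.
For each fixed pair i < j, the values π(i) and π(j) are two distinct elements of {1, …, 264} in uniformly random order; by symmetry P[π(i) > π(j)] = 1/2.
By linearity: E[X] = 34716 · (1/2) = C(264, 2) · (1/2) = 34716/2 = 17358 ≈ 17358.0000.

E[X] = 17358 = 17358.0000.


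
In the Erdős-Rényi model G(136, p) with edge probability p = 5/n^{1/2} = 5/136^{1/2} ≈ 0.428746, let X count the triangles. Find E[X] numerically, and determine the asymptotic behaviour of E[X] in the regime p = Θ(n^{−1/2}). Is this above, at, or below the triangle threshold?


Number of potential triangles: C(136, 3) = 410040.
Each occurs with probability p³ ≈ (0.428746)³ ≈ 7.88136880e-02.
By linearity: E[X] = C(136, 3)·p³ ≈ 410040 · 7.88136880e-02 ≈ 32316.764638.
Since α = 1/2 < 1, p = c/n^{1/2} ≫ 1/n is above the triangle threshold p ~ 1/n. Asymptotically E[X] ~ (c³/6)·n^{3(1−α)} = (5³/6)·n^{1.5} → ∞; triangles are abundant w.h.p.

E[X] ≈ 32316.764638; in regime p = Θ(1/n^{1/2}) E[X] diverges (above the triangle threshold p ~ 1/n).


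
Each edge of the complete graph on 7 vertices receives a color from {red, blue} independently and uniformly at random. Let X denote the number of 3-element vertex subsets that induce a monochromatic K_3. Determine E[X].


Let X = Σ_S X_S over the C(7, 3) = 35 subsets S of size 3, where X_S = 1 if the K_3 on S is monochromatic.
For a fixed S, the K_3 on S has C(3, 2) = 3 edges. P[all 3 edges red] = (1/2)^3, and likewise for blue, so P[monochromatic] = 2·(1/2)^3 = 2^{1 − 3} = 1/4.
By linearity of expectation: E[X] = C(7, 3) · 2^{1 − 3} = 35 · 1/4 = 35/4.
Numerically: E[X] ≈ 8.750000.

E[X] = C(7,3)·2^(1−C(3,2)) = 35/4 ≈ 8.750000.


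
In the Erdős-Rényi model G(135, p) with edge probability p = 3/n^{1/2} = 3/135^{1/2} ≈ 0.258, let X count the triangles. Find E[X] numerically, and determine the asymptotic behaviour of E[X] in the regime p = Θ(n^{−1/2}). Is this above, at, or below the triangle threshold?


Number of potential triangles: C(135, 3) = 400995.
Each occurs with probability p³ ≈ (0.258)³ ≈ 1.72133e-02.
By linearity: E[X] = C(135, 3)·p³ ≈ 400995 · 1.72133e-02 ≈ 6902.431.
Since α = 1/2 < 1, p = c/n^{1/2} ≫ 1/n is above the triangle threshold p ~ 1/n. Asymptotically E[X] ~ (c³/6)·n^{3(1−α)} = (3³/6)·n^{1.5} → ∞; triangles are abundant w.h.p.

E[X] ≈ 6902.431; in regime p = Θ(1/n^{1/2}) E[X] diverges (above the triangle threshold p ~ 1/n).


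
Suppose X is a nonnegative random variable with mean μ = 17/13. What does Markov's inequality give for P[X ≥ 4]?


μ = E[X] = 17/13, a = 4.
Markov: P[X ≥ 4] ≤ μ/a = (17/13)/4 = 17/52.
Numerically: ≈ 0.32692.
(Since a = 4 > μ = 1.30769, the bound 17/52 is < 1 and informative.)

P[X ≥ 4] ≤ 17/52 ≈ 0.32692.


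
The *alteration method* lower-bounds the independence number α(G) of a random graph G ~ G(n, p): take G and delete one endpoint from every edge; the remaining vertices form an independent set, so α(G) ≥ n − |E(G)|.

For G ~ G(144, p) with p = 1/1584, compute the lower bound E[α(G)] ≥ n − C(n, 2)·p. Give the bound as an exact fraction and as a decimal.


E[|E(G)|] = C(144, 2)·p = 10296 · (1/1584) = 13/2.
E[α(G)] ≥ n − E[|E(G)|] = 144 − 13/2 = 275/2.
Numerically: ≈ 137.5000.
(This is only a lower bound; the true E[α(G)] may be larger.)

E[α(G)] ≥ 275/2 ≈ 137.5000.


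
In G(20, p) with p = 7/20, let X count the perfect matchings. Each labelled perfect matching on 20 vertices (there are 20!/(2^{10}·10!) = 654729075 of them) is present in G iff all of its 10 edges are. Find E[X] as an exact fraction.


K_20 has 20!/(2^{10}·10!) = 654729075 labelled perfect matchings.
For each such perfect matching H, let X_H = 1 if all 10 edges of H are present in G. Then P[X_H = 1] = p^{10} = (7/20)^{10} = 282475249/10240000000000.
By linearity of expectation: E[X] = Σ_H E[X_H] = 654729075 · p^{10} = 654729075 · 282475249/10240000000000 = 7397790339526587/409600000000.
Numerically: E[X] ≈ 1.81e+04.

E[X] = 654729075 · (7/20)^{10} = 7397790339526587/409600000000 ≈ 1.81e+04.


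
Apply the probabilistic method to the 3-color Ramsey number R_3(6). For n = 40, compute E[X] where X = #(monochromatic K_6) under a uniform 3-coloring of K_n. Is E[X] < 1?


E[X] = C(40, 6) · 3^{1 − 15} = 3838380 · 3^{−14} = 3838380/4782969.
As a reduced fraction: E[X] = 1279460/1594323 ≈ 0.802510.
Is E[X] < 1? YES.
Since E[X] < 1, there exists a 3-coloring of K_{40} with no monochromatic K_6; hence R_3(6) > 40.

E[X] = 1279460/1594323 ≈ 0.802510; E[X] < 1, so R_3(6) > 40.


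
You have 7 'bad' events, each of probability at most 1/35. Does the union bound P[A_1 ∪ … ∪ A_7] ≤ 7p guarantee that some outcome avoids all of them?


Union bound: P[∪_{i=1}^{7} A_i] ≤ Σ_i P[A_i] ≤ 7·p = 7·(1/35) = 1/5.
Numerically: 1/5 ≈ 0.200.
Is 1/5 < 1? YES.
Since P[∪ A_i] ≤ 1/5 < 1, the complement has P[∩ A_i^c] ≥ 1 − 1/5 = 4/5 > 0, so some outcome avoids every A_i.

7·p = 1/5 ≈ 0.200; existence CERTIFIED by the union bound.


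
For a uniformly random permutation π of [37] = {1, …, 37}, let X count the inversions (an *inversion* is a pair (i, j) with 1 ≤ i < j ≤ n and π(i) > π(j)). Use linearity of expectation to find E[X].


Write X = Σ X_I over the C(37, 2) = 666 pairs i < j, with X_I the indicator of one inversion.
There are 666 indicators.
For each fixed pair i < j, the values π(i) and π(j) are two distinct elements of {1, …, 37} in uniformly random order; by symmetry P[π(i) > π(j)] = 1/2.
By linearity: E[X] = 666 · (1/2) = C(37, 2) · (1/2) = 666/2 = 333 ≈ 333.000000.

E[X] = 333 = 333.000000.


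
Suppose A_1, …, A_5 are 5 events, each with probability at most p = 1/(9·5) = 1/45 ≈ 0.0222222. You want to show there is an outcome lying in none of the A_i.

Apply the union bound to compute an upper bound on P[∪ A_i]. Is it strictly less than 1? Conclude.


Union bound: P[∪_{i=1}^{5} A_i] ≤ Σ_i P[A_i] ≤ 5·p = 5·(1/45) = 1/9.
Numerically: 1/9 ≈ 0.1111111.
Is 1/9 < 1? YES.
Since P[∪ A_i] ≤ 1/9 < 1, the complement has P[∩ A_i^c] ≥ 1 − 1/9 = 8/9 > 0, so some outcome avoids every A_i.

5·p = 1/9 ≈ 0.1111111; existence CERTIFIED by the union bound.


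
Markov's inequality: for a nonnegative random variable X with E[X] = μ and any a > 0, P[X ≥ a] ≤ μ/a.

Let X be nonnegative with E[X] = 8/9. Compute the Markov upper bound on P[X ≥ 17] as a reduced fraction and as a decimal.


μ = E[X] = 8/9, a = 17.
Markov: P[X ≥ 17] ≤ μ/a = (8/9)/17 = 8/153.
Numerically: ≈ 0.052.
(Since a = 17 > μ = 0.889, the bound 8/153 is < 1 and informative.)

P[X ≥ 17] ≤ 8/153 ≈ 0.052.


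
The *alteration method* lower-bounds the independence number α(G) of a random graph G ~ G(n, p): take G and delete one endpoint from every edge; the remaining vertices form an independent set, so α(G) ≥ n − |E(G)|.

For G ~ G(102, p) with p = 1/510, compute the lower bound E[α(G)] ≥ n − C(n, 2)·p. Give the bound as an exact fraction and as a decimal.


E[|E(G)|] = C(102, 2)·p = 5151 · (1/510) = 101/10.
E[α(G)] ≥ n − E[|E(G)|] = 102 − 101/10 = 919/10.
Numerically: ≈ 91.900000.
(This is only a lower bound; the true E[α(G)] may be larger.)

E[α(G)] ≥ 919/10 ≈ 91.900000.


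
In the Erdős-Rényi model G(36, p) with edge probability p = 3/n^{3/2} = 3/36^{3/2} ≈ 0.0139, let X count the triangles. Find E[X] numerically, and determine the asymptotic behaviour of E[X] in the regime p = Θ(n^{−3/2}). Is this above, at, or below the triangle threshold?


Number of potential triangles: C(36, 3) = 7140.
Each occurs with probability p³ ≈ (0.0139)³ ≈ 2.67918e-06.
By linearity: E[X] = C(36, 3)·p³ ≈ 7140 · 2.67918e-06 ≈ 0.019.
Since α = 3/2 > 1, p = c/n^{3/2} = o(1/n) is below the triangle threshold p ~ 1/n. Asymptotically E[X] ~ (c³/6)·n^{3(1−α)} = (3³/6)·n^{-1.5} → 0, so by Markov's inequality G has no triangles w.h.p.

E[X] ≈ 0.019; in regime p = Θ(1/n^{3/2}) E[X] tends to 0 (below the triangle threshold p ~ 1/n).


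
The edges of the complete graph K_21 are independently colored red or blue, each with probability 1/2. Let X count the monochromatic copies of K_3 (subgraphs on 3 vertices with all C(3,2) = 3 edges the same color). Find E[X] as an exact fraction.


Let X = Σ_S X_S over the C(21, 3) = 1330 subsets S of size 3, where X_S = 1 if the K_3 on S is monochromatic.
For a fixed S, the K_3 on S has C(3, 2) = 3 edges. P[all 3 edges red] = (1/2)^3, and likewise for blue, so P[monochromatic] = 2·(1/2)^3 = 2^{1 − 3} = 1/4.
By linearity: E[X] = C(21, 3) · 2^{1 − 3} = 1330 · 1/4 = 665/2.
Numerically: E[X] ≈ 332.500000.

E[X] = C(21,3)·2^(1−C(3,2)) = 665/2 ≈ 332.500000.


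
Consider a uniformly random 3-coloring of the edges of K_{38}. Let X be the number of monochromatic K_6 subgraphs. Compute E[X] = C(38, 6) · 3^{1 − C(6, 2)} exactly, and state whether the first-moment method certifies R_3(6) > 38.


E[X] = C(38, 6) · 3^{1 − 15} = 2760681 · 3^{−14} = 2760681/4782969.
As a reduced fraction: E[X] = 920227/1594323 ≈ 0.577.
Is E[X] < 1? YES.
Since E[X] < 1, there exists a 3-coloring of K_{38} with no monochromatic K_6; hence R_3(6) > 38.

E[X] = 920227/1594323 ≈ 0.577; E[X] < 1, so R_3(6) > 38.


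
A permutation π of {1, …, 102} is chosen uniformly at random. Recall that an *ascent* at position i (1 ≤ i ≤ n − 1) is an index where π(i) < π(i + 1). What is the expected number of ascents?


Write X = Σ X_I over i = 1, …, 101, with X_I the indicator of one ascent.
There are 101 indicators.
For each fixed i, the pair (π(i), π(i+1)) is a uniformly random ordered pair of distinct values from {1, …, 102}; by symmetry P[π(i) < π(i+1)] = 1/2.
By linearity: E[X] = 101 · (1/2) = (102 − 1) · (1/2) = 101/2 ≈ 50.50000.

E[X] = 101/2 = 50.50000.


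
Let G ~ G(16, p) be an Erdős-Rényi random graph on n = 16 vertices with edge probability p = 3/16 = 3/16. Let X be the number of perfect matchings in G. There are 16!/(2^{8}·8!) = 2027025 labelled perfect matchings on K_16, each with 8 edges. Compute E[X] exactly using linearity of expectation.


K_16 has 16!/(2^{8}·8!) = 2027025 labelled perfect matchings.
For each such perfect matching H, let X_H = 1 if all 8 edges of H are present in G. Then P[X_H = 1] = p^{8} = (3/16)^{8} = 6561/4294967296.
By linearity: E[X] = Σ_H E[X_H] = 2027025 · p^{8} = 2027025 · 6561/4294967296 = 13299311025/4294967296.
Numerically: E[X] ≈ 3.09649.

E[X] = 2027025 · (3/16)^{8} = 13299311025/4294967296 ≈ 3.09649.


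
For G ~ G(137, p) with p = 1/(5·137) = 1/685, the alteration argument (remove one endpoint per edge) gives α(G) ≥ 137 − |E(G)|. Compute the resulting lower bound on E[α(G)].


E[|E(G)|] = C(137, 2)·p = 9316 · (1/685) = 68/5.
E[α(G)] ≥ n − E[|E(G)|] = 137 − 68/5 = 617/5.
Numerically: ≈ 123.4000.
(This is only a lower bound; the true E[α(G)] may be larger.)

E[α(G)] ≥ 617/5 ≈ 123.4000.


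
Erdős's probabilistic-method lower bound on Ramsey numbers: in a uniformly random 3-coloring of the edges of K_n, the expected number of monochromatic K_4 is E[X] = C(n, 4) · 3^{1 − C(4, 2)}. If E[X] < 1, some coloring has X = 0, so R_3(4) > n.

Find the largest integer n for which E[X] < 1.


We need C(n, 4) · 3^{1 − 6} < 1, i.e. C(n, 4) < 3^{6 − 1} = 243.
Check values of n near the boundary:
  n = 6: C(6, 4) = 15; 15 < 243? YES
  n = 7: C(7, 4) = 35; 35 < 243? YES
  n = 8: C(8, 4) = 70; 70 < 243? YES
  n = 9: C(9, 4) = 126; 126 < 243? YES
  n = 10: C(10, 4) = 210; 210 < 243? YES
  n = 11: C(11, 4) = 330; 330 < 243? NO
  n = 12: C(12, 4) = 495; 495 < 243? NO
  n = 13: C(13, 4) = 715; 715 < 243? NO
The largest n with C(n, 4) < 243 is n = 10 (where E[X] = 70/81 ≈ 0.8641975). Hence R_3(4) > 10, i.e. R_3(4) ≥ 11.

Largest n = 10; hence R_3(4) > 10.
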